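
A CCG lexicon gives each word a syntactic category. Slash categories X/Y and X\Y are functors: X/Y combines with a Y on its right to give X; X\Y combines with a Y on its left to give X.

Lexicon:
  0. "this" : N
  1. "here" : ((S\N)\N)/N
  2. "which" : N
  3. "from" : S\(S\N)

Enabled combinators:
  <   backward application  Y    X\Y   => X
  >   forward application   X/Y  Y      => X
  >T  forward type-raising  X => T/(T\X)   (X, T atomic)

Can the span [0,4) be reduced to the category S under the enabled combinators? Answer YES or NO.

YES

[0,4] S   <
  [0,3] S\N   <
    [0,1] "this" : N
    [1,3] (S\N)\N   >
      [1,2] "here" : ((S\N)\N)/N
      [2,3] "which" : N
  [3,4] "from" : S\(S\N)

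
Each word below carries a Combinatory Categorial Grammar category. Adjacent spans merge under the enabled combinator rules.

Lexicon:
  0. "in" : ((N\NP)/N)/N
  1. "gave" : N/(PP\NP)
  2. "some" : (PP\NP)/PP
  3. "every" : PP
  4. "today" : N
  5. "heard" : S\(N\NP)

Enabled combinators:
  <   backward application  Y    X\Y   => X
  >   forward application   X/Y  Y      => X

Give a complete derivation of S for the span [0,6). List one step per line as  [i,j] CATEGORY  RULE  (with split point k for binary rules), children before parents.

[0,1] ((N\NP)/N)/N  lex  "in"
[1,2] N/(PP\NP)  lex  "gave"
[2,3] (PP\NP)/PP  lex  "some"
[3,4] PP  lex  "every"
[2,4] PP\NP  >  k=3
[1,4] N  >  k=2
[0,4] (N\NP)/N  >  k=1
[4,5] N  lex  "today"
[0,5] N\NP  >  k=4
[5,6] S\(N\NP)  lex  "heard"
[0,6] S  <  k=5

[0,6] S   <
  [0,5] N\NP   >
    [0,4] (N\NP)/N   >
      [0,1] "in" : ((N\NP)/N)/N
      [1,4] N   >
        [1,2] "gave" : N/(PP\NP)
        [2,4] PP\NP   >
          [2,3] "some" : (PP\NP)/PP
          [3,4] "every" : PP
    [4,5] "today" : N
  [5,6] "heard" : S\(N\NP)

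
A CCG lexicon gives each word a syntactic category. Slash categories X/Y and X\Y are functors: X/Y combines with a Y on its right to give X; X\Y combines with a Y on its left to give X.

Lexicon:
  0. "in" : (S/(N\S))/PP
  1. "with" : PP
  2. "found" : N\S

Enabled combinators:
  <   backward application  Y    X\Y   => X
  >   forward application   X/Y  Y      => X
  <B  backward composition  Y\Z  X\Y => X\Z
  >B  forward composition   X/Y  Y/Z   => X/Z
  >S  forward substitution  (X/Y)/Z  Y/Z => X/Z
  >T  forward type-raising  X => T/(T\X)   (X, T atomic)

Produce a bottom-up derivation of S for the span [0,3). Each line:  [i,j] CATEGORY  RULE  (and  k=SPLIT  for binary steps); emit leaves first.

[0,3] S   >
  [0,2] S/(N\S)   >
    [0,1] "in" : (S/(N\S))/PP
    [1,2] "with" : PP
  [2,3] "found" : N\S

[0,1] (S/(N\S))/PP  lex  "in"
[1,2] PP  lex  "with"
[0,2] S/(N\S)  >  k=1
[2,3] N\S  lex  "found"
[0,3] S  >  k=2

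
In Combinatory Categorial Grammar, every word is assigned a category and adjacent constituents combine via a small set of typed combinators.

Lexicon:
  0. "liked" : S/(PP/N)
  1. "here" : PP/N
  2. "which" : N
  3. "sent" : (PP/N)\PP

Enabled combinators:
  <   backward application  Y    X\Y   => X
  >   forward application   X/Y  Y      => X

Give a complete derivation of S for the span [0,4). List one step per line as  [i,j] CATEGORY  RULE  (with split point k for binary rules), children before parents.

[0,1] S/(PP/N)  lex  "liked"
[1,2] PP/N  lex  "here"
[2,3] N  lex  "which"
[1,3] PP  >  k=2
[3,4] (PP/N)\PP  lex  "sent"
[1,4] PP/N  <  k=3
[0,4] S  >  k=1

[0,4] S   >
  [0,1] "liked" : S/(PP/N)
  [1,4] PP/N   <
    [1,3] PP   >
      [1,2] "here" : PP/N
      [2,3] "which" : N
    [3,4] "sent" : (PP/N)\PP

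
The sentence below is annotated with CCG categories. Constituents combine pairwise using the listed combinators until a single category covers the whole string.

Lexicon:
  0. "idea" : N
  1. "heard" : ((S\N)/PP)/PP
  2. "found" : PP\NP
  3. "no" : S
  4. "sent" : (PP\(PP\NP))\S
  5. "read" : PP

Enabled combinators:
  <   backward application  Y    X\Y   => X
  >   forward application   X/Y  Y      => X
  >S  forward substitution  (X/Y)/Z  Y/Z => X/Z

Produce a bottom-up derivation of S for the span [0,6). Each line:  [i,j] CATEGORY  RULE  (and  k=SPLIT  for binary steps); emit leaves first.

[0,6] S   <
  [0,1] "idea" : N
  [1,6] S\N   >
    [1,5] (S\N)/PP   >
      [1,2] "heard" : ((S\N)/PP)/PP
      [2,5] PP   <
        [2,3] "found" : PP\NP
        [3,5] PP\(PP\NP)   <
          [3,4] "no" : S
          [4,5] "sent" : (PP\(PP\NP))\S
    [5,6] "read" : PP

[0,1] N  lex  "idea"
[1,2] ((S\N)/PP)/PP  lex  "heard"
[2,3] PP\NP  lex  "found"
[3,4] S  lex  "no"
[4,5] (PP\(PP\NP))\S  lex  "sent"
[3,5] PP\(PP\NP)  <  k=4
[2,5] PP  <  k=3
[1,5] (S\N)/PP  >  k=2
[5,6] PP  lex  "read"
[1,6] S\N  >  k=5
[0,6] S  <  k=1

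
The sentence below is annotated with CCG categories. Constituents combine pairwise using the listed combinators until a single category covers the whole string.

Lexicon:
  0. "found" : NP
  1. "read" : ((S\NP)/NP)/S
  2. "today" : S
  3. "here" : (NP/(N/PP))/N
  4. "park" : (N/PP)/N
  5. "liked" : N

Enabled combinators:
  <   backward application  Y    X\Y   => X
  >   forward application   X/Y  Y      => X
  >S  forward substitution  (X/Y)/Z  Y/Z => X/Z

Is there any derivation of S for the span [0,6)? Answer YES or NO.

[0,6] S   <
  [0,1] "found" : NP
  [1,6] S\NP   >
    [1,3] (S\NP)/NP   >
      [1,2] "read" : ((S\NP)/NP)/S
      [2,3] "today" : S
    [3,6] NP   >
      [3,5] NP/N   >S
        [3,4] "here" : (NP/(N/PP))/N
        [4,5] "park" : (N/PP)/N
      [5,6] "liked" : N

YES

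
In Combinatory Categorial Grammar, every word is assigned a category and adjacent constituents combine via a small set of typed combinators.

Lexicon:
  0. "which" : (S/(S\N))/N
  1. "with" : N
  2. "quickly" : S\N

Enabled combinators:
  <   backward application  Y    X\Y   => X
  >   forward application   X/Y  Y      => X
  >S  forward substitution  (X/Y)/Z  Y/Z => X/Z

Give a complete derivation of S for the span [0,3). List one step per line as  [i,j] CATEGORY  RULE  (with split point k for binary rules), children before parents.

[0,1] (S/(S\N))/N  lex  "which"
[1,2] N  lex  "with"
[0,2] S/(S\N)  >  k=1
[2,3] S\N  lex  "quickly"
[0,3] S  >  k=2

[0,3] S   >
  [0,2] S/(S\N)   >
    [0,1] "which" : (S/(S\N))/N
    [1,2] "with" : N
  [2,3] "quickly" : S\N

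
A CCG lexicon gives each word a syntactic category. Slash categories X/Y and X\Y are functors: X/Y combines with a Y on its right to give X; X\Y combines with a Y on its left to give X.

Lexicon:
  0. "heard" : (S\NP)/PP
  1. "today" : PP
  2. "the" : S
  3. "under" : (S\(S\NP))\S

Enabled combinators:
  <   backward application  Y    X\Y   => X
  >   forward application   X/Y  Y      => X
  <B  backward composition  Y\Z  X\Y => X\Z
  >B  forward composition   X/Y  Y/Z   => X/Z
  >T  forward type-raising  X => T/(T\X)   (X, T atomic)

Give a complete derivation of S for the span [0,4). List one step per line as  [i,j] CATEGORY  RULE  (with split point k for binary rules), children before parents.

[0,4] S   <
  [0,2] S\NP   >
    [0,1] "heard" : (S\NP)/PP
    [1,2] "today" : PP
  [2,4] S\(S\NP)   <
    [2,3] "the" : S
    [3,4] "under" : (S\(S\NP))\S

[0,1] (S\NP)/PP  lex  "heard"
[1,2] PP  lex  "today"
[0,2] S\NP  >  k=1
[2,3] S  lex  "the"
[3,4] (S\(S\NP))\S  lex  "under"
[2,4] S\(S\NP)  <  k=3
[0,4] S  <  k=2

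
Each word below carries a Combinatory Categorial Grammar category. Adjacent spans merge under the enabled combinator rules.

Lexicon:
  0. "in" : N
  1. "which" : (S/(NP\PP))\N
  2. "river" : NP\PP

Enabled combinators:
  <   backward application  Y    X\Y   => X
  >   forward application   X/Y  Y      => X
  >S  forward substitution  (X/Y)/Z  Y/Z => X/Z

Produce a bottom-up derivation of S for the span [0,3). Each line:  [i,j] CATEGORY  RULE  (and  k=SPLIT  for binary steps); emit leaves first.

[0,1] N  lex  "in"
[1,2] (S/(NP\PP))\N  lex  "which"
[0,2] S/(NP\PP)  <  k=1
[2,3] NP\PP  lex  "river"
[0,3] S  >  k=2

[0,3] S   >
  [0,2] S/(NP\PP)   <
    [0,1] "in" : N
    [1,2] "which" : (S/(NP\PP))\N
  [2,3] "river" : NP\PP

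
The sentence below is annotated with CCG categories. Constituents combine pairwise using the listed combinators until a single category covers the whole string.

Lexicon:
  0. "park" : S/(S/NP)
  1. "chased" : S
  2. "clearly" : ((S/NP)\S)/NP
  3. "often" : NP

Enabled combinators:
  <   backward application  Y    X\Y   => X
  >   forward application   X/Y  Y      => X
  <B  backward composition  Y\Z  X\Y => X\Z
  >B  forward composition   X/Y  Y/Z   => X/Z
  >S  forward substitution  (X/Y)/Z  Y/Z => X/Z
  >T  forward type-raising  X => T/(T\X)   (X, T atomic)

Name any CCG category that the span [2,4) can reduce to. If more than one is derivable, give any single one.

(S/NP)\S

[0,4] S   >
  [0,1] "park" : S/(S/NP)
  [1,4] S/NP   <
    [1,2] "chased" : S
    [2,4] (S/NP)\S   >
      [2,3] "clearly" : ((S/NP)\S)/NP
      [3,4] "often" : NP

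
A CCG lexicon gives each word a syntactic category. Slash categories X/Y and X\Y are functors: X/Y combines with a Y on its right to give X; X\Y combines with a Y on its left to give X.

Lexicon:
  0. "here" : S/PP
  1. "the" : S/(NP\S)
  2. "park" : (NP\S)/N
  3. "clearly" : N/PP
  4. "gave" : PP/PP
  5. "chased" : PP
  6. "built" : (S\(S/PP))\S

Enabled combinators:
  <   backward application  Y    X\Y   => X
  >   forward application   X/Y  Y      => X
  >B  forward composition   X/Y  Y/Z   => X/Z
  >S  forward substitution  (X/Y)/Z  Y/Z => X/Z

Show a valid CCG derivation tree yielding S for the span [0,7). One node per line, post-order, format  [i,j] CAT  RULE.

[0,1] S/PP  lex  "here"
[1,2] S/(NP\S)  lex  "the"
[2,3] (NP\S)/N  lex  "park"
[1,3] S/N  >B  k=2
[3,4] N/PP  lex  "clearly"
[1,4] S/PP  >B  k=3
[4,5] PP/PP  lex  "gave"
[1,5] S/PP  >B  k=4
[5,6] PP  lex  "chased"
[1,6] S  >  k=5
[6,7] (S\(S/PP))\S  lex  "built"
[1,7] S\(S/PP)  <  k=6
[0,7] S  <  k=1

[0,7] S   <
  [0,1] "here" : S/PP
  [1,7] S\(S/PP)   <
    [1,6] S   >
      [1,5] S/PP   >B
        [1,4] S/PP   >B
          [1,3] S/N   >B
            [1,2] "the" : S/(NP\S)
            [2,3] "park" : (NP\S)/N
          [3,4] "clearly" : N/PP
        [4,5] "gave" : PP/PP
      [5,6] "chased" : PP
    [6,7] "built" : (S\(S/PP))\S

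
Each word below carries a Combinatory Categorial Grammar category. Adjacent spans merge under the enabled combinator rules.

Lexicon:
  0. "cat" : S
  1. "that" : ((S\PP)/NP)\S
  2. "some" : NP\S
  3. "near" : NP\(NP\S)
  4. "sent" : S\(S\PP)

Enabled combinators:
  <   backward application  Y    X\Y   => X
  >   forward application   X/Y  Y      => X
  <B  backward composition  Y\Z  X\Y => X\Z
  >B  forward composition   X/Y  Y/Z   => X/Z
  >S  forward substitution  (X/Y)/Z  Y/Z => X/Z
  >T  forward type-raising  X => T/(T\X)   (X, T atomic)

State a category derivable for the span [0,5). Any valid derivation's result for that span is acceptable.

S

[0,5] S   <
  [0,4] S\PP   >
    [0,2] (S\PP)/NP   <
      [0,1] "cat" : S
      [1,2] "that" : ((S\PP)/NP)\S
    [2,4] NP   <
      [2,3] "some" : NP\S
      [3,4] "near" : NP\(NP\S)
  [4,5] "sent" : S\(S\PP)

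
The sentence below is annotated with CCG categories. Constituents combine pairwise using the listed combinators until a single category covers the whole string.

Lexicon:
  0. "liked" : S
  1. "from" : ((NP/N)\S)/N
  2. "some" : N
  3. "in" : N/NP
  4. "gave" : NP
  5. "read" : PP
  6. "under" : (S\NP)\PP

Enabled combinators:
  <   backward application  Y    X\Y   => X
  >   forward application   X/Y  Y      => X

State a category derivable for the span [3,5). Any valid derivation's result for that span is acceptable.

[0,7] S   <
  [0,5] NP   >
    [0,3] NP/N   <
      [0,1] "liked" : S
      [1,3] (NP/N)\S   >
        [1,2] "from" : ((NP/N)\S)/N
        [2,3] "some" : N
    [3,5] N   >
      [3,4] "in" : N/NP
      [4,5] "gave" : NP
  [5,7] S\NP   <
    [5,6] "read" : PP
    [6,7] "under" : (S\NP)\PP

N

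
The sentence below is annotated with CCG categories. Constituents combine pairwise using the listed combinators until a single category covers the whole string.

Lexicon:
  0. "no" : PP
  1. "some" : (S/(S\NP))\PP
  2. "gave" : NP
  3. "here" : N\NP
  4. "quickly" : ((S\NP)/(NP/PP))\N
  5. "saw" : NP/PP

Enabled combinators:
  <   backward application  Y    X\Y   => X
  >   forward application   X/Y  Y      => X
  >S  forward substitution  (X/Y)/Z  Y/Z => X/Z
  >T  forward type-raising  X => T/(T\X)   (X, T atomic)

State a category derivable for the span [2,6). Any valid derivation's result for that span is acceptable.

S\NP

[0,6] S   >
  [0,2] S/(S\NP)   <
    [0,1] "no" : PP
    [1,2] "some" : (S/(S\NP))\PP
  [2,6] S\NP   >
    [2,5] (S\NP)/(NP/PP)   <
      [2,4] N   >
        [2,3] N/(N\NP)   >T
          [2,3] "gave" : NP
        [3,4] "here" : N\NP
      [4,5] "quickly" : ((S\NP)/(NP/PP))\N
    [5,6] "saw" : NP/PP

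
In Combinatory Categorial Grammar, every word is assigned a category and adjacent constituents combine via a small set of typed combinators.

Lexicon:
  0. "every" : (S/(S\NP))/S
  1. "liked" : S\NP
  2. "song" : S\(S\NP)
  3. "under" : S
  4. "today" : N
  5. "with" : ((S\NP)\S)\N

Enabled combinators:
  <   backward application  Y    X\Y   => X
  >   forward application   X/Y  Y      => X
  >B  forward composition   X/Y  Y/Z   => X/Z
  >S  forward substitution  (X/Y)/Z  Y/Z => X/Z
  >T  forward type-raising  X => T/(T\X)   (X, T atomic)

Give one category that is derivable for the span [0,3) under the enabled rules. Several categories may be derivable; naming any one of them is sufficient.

[0,6] S   >
  [0,3] S/(S\NP)   >
    [0,1] "every" : (S/(S\NP))/S
    [1,3] S   <
      [1,2] "liked" : S\NP
      [2,3] "song" : S\(S\NP)
  [3,6] S\NP   <
    [3,4] "under" : S
    [4,6] (S\NP)\S   <
      [4,5] "today" : N
      [5,6] "with" : ((S\NP)\S)\N

S/(S\NP)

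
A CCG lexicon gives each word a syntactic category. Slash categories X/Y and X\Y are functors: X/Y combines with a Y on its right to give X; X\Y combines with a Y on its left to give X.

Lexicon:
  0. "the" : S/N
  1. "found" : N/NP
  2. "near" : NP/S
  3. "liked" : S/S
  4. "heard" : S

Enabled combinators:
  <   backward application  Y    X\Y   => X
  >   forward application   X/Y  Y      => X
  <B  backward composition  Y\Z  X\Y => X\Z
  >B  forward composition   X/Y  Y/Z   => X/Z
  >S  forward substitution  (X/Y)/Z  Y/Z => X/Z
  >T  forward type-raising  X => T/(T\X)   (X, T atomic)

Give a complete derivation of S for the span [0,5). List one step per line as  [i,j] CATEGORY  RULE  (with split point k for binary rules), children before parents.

[0,1] S/N  lex  "the"
[1,2] N/NP  lex  "found"
[2,3] NP/S  lex  "near"
[3,4] S/S  lex  "liked"
[2,4] NP/S  >B  k=3
[4,5] S  lex  "heard"
[2,5] NP  >  k=4
[1,5] N  >  k=2
[0,5] S  >  k=1

[0,5] S   >
  [0,1] "the" : S/N
  [1,5] N   >
    [1,2] "found" : N/NP
    [2,5] NP   >
      [2,4] NP/S   >B
        [2,3] "near" : NP/S
        [3,4] "liked" : S/S
      [4,5] "heard" : S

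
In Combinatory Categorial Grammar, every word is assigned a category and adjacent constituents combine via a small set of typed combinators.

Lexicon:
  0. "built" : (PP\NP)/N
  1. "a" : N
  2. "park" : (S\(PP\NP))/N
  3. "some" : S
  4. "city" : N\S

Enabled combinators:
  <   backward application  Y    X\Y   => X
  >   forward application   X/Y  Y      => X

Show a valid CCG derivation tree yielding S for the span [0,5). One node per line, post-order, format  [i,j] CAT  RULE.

[0,5] S   <
  [0,2] PP\NP   >
    [0,1] "built" : (PP\NP)/N
    [1,2] "a" : N
  [2,5] S\(PP\NP)   >
    [2,3] "park" : (S\(PP\NP))/N
    [3,5] N   <
      [3,4] "some" : S
      [4,5] "city" : N\S

[0,1] (PP\NP)/N  lex  "built"
[1,2] N  lex  "a"
[0,2] PP\NP  >  k=1
[2,3] (S\(PP\NP))/N  lex  "park"
[3,4] S  lex  "some"
[4,5] N\S  lex  "city"
[3,5] N  <  k=4
[2,5] S\(PP\NP)  >  k=3
[0,5] S  <  k=2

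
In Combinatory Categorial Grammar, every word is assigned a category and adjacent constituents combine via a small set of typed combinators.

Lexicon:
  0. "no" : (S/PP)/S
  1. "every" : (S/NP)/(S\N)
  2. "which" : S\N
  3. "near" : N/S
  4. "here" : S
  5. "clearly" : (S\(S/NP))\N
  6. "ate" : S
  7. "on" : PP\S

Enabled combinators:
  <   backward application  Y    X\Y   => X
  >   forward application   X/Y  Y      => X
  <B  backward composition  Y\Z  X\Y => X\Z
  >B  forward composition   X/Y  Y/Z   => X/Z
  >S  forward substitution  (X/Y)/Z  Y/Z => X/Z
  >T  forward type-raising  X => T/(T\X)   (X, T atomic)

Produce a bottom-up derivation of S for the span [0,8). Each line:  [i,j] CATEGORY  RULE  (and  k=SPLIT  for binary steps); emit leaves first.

[0,1] (S/PP)/S  lex  "no"
[1,2] (S/NP)/(S\N)  lex  "every"
[2,3] S\N  lex  "which"
[1,3] S/NP  >  k=2
[3,4] N/S  lex  "near"
[4,5] S  lex  "here"
[3,5] N  >  k=4
[5,6] (S\(S/NP))\N  lex  "clearly"
[3,6] S\(S/NP)  <  k=5
[1,6] S  <  k=3
[0,6] S/PP  >  k=1
[6,7] S  lex  "ate"
[7,8] PP\S  lex  "on"
[6,8] PP  <  k=7
[0,8] S  >  k=6

[0,8] S   >
  [0,6] S/PP   >
    [0,1] "no" : (S/PP)/S
    [1,6] S   <
      [1,3] S/NP   >
        [1,2] "every" : (S/NP)/(S\N)
        [2,3] "which" : S\N
      [3,6] S\(S/NP)   <
        [3,5] N   >
          [3,4] "near" : N/S
          [4,5] "here" : S
        [5,6] "clearly" : (S\(S/NP))\N
  [6,8] PP   <
    [6,7] "ate" : S
    [7,8] "on" : PP\S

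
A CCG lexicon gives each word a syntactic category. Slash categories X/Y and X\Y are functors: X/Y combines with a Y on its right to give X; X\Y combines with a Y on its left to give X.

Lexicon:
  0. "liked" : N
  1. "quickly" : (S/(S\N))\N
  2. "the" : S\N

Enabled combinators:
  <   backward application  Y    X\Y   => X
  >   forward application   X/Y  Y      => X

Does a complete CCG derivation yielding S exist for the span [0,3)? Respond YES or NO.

YES

[0,3] S   >
  [0,2] S/(S\N)   <
    [0,1] "liked" : N
    [1,2] "quickly" : (S/(S\N))\N
  [2,3] "the" : S\N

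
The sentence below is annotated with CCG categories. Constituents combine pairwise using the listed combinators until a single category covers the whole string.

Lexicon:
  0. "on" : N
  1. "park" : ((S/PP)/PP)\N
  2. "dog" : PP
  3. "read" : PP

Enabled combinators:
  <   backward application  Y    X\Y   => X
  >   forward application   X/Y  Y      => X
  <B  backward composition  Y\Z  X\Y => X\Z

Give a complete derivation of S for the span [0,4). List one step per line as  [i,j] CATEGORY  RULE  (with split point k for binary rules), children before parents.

[0,1] N  lex  "on"
[1,2] ((S/PP)/PP)\N  lex  "park"
[0,2] (S/PP)/PP  <  k=1
[2,3] PP  lex  "dog"
[0,3] S/PP  >  k=2
[3,4] PP  lex  "read"
[0,4] S  >  k=3

[0,4] S   >
  [0,3] S/PP   >
    [0,2] (S/PP)/PP   <
      [0,1] "on" : N
      [1,2] "park" : ((S/PP)/PP)\N
    [2,3] "dog" : PP
  [3,4] "read" : PP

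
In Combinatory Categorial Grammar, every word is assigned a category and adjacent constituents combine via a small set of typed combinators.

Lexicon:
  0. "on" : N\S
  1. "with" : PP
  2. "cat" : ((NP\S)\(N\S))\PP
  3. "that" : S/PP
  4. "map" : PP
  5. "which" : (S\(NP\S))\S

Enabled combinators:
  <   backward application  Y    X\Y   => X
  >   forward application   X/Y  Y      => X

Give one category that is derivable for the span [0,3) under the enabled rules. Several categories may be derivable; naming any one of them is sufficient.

NP\S

[0,6] S   <
  [0,3] NP\S   <
    [0,1] "on" : N\S
    [1,3] (NP\S)\(N\S)   <
      [1,2] "with" : PP
      [2,3] "cat" : ((NP\S)\(N\S))\PP
  [3,6] S\(NP\S)   <
    [3,5] S   >
      [3,4] "that" : S/PP
      [4,5] "map" : PP
    [5,6] "which" : (S\(NP\S))\S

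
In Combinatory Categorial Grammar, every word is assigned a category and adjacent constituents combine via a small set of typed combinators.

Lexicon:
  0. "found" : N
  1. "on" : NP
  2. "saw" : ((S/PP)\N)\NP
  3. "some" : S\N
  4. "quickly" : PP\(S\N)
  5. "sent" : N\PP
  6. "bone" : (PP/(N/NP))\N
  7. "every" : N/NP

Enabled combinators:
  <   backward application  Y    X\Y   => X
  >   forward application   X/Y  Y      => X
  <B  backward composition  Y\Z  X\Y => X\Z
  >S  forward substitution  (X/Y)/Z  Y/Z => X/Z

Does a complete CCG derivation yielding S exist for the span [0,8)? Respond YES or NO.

YES

[0,8] S   >
  [0,3] S/PP   <
    [0,1] "found" : N
    [1,3] (S/PP)\N   <
      [1,2] "on" : NP
      [2,3] "saw" : ((S/PP)\N)\NP
  [3,8] PP   >
    [3,7] PP/(N/NP)   <
      [3,6] N   <
        [3,5] PP   <
          [3,4] "some" : S\N
          [4,5] "quickly" : PP\(S\N)
        [5,6] "sent" : N\PP
      [6,7] "bone" : (PP/(N/NP))\N
    [7,8] "every" : N/NP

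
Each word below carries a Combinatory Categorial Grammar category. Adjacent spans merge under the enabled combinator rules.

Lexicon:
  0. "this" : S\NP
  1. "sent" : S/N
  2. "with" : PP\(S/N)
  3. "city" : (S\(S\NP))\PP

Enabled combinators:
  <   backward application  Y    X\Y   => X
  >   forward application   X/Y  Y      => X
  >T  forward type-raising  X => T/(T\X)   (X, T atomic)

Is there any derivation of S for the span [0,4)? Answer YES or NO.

[0,4] S   <
  [0,1] "this" : S\NP
  [1,4] S\(S\NP)   <
    [1,3] PP   <
      [1,2] "sent" : S/N
      [2,3] "with" : PP\(S/N)
    [3,4] "city" : (S\(S\NP))\PP

YES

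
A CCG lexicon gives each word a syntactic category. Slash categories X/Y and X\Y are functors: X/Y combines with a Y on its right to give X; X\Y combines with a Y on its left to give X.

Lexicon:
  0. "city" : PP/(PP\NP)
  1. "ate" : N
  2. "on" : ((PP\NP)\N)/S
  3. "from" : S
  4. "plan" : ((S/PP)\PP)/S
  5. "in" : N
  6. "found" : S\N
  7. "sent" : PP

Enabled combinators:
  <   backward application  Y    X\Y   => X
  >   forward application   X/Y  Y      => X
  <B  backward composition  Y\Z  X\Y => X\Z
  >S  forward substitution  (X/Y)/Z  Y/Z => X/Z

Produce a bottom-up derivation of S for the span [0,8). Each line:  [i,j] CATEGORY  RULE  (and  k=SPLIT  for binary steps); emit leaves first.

[0,8] S   >
  [0,7] S/PP   <
    [0,4] PP   >
      [0,1] "city" : PP/(PP\NP)
      [1,4] PP\NP   <
        [1,2] "ate" : N
        [2,4] (PP\NP)\N   >
          [2,3] "on" : ((PP\NP)\N)/S
          [3,4] "from" : S
    [4,7] (S/PP)\PP   >
      [4,5] "plan" : ((S/PP)\PP)/S
      [5,7] S   <
        [5,6] "in" : N
        [6,7] "found" : S\N
  [7,8] "sent" : PP

[0,1] PP/(PP\NP)  lex  "city"
[1,2] N  lex  "ate"
[2,3] ((PP\NP)\N)/S  lex  "on"
[3,4] S  lex  "from"
[2,4] (PP\NP)\N  >  k=3
[1,4] PP\NP  <  k=2
[0,4] PP  >  k=1
[4,5] ((S/PP)\PP)/S  lex  "plan"
[5,6] N  lex  "in"
[6,7] S\N  lex  "found"
[5,7] S  <  k=6
[4,7] (S/PP)\PP  >  k=5
[0,7] S/PP  <  k=4
[7,8] PP  lex  "sent"
[0,8] S  >  k=7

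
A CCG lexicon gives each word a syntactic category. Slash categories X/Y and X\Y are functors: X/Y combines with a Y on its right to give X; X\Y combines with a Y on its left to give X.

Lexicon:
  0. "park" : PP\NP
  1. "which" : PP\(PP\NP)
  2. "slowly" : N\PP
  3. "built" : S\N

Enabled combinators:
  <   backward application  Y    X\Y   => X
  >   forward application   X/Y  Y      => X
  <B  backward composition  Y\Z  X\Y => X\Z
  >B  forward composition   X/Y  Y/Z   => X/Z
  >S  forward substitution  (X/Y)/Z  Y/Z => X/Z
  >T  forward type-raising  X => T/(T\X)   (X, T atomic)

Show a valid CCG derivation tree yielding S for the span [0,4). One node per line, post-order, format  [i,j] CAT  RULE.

[0,4] S   <
  [0,3] N   <
    [0,2] PP   <
      [0,1] "park" : PP\NP
      [1,2] "which" : PP\(PP\NP)
    [2,3] "slowly" : N\PP
  [3,4] "built" : S\N

[0,1] PP\NP  lex  "park"
[1,2] PP\(PP\NP)  lex  "which"
[0,2] PP  <  k=1
[2,3] N\PP  lex  "slowly"
[0,3] N  <  k=2
[3,4] S\N  lex  "built"
[0,4] S  <  k=3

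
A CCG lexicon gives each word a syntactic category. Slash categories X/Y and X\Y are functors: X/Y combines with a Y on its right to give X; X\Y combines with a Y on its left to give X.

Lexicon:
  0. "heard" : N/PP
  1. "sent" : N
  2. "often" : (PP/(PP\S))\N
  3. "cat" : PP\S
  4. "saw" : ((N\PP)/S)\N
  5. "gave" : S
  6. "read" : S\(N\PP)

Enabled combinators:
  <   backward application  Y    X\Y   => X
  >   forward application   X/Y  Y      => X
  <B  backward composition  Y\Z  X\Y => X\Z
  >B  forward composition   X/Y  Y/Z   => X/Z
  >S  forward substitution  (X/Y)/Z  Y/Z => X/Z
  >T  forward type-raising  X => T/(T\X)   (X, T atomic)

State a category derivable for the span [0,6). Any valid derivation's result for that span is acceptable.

N\PP

[0,7] S   <
  [0,6] N\PP   >
    [0,5] (N\PP)/S   <
      [0,4] N   >
        [0,1] "heard" : N/PP
        [1,4] PP   >
          [1,3] PP/(PP\S)   <
            [1,2] "sent" : N
            [2,3] "often" : (PP/(PP\S))\N
          [3,4] "cat" : PP\S
      [4,5] "saw" : ((N\PP)/S)\N
    [5,6] "gave" : S
  [6,7] "read" : S\(N\PP)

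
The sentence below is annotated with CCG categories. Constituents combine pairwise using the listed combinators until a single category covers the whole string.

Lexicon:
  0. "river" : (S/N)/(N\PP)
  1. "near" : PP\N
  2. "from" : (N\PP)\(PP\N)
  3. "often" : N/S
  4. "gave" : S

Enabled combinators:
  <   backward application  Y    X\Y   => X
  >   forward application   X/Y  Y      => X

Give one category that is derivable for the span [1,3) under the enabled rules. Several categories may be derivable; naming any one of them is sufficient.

[0,5] S   >
  [0,3] S/N   >
    [0,1] "river" : (S/N)/(N\PP)
    [1,3] N\PP   <
      [1,2] "near" : PP\N
      [2,3] "from" : (N\PP)\(PP\N)
  [3,5] N   >
    [3,4] "often" : N/S
    [4,5] "gave" : S

N\PP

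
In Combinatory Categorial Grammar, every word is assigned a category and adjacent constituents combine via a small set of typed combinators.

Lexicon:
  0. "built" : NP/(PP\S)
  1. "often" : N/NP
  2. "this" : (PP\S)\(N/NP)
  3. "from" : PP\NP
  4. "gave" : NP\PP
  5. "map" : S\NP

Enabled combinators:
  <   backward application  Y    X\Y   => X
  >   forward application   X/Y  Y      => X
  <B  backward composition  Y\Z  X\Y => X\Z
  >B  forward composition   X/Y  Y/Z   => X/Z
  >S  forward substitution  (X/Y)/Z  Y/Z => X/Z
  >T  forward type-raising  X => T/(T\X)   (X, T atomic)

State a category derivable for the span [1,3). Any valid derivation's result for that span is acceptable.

[0,6] S   <
  [0,3] NP   >
    [0,1] "built" : NP/(PP\S)
    [1,3] PP\S   <
      [1,2] "often" : N/NP
      [2,3] "this" : (PP\S)\(N/NP)
  [3,6] S\NP   <B
    [3,4] "from" : PP\NP
    [4,6] S\PP   <B
      [4,5] "gave" : NP\PP
      [5,6] "map" : S\NP

PP\S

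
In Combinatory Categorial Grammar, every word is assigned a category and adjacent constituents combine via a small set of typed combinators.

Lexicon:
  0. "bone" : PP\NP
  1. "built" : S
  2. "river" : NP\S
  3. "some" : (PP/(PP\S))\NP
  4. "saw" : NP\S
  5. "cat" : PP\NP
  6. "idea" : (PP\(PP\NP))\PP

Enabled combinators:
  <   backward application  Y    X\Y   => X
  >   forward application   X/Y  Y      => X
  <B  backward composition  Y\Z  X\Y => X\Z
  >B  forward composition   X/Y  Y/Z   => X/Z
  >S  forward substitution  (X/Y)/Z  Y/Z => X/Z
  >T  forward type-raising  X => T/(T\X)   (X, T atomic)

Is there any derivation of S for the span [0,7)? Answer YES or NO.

PP\NP S NP\S (PP/(PP\S))\NP NP\S PP\NP (PP\(PP\NP))\PP
CKY chart[0,7] = {N/(N\PP), NP/(NP\PP), PP, PP/(PP\PP), S/(S\PP)}; S ∉ chart

NO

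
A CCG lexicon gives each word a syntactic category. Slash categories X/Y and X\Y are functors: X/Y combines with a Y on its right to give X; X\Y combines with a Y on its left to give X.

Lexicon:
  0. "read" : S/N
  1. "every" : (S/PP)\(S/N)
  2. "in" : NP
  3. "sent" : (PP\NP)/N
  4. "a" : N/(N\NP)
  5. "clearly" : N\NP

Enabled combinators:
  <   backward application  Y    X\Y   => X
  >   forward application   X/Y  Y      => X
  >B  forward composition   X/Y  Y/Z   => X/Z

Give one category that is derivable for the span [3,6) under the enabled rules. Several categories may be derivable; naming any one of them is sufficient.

PP\NP

[0,6] S   >
  [0,2] S/PP   <
    [0,1] "read" : S/N
    [1,2] "every" : (S/PP)\(S/N)
  [2,6] PP   <
    [2,3] "in" : NP
    [3,6] PP\NP   >
      [3,4] "sent" : (PP\NP)/N
      [4,6] N   >
        [4,5] "a" : N/(N\NP)
        [5,6] "clearly" : N\NP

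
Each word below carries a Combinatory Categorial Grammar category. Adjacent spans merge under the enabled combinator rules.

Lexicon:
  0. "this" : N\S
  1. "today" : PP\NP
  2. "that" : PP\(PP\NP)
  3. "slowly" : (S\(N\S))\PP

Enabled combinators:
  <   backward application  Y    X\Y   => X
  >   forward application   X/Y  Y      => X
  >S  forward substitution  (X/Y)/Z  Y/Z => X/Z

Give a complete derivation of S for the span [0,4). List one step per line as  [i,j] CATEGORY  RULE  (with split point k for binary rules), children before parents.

[0,1] N\S  lex  "this"
[1,2] PP\NP  lex  "today"
[2,3] PP\(PP\NP)  lex  "that"
[1,3] PP  <  k=2
[3,4] (S\(N\S))\PP  lex  "slowly"
[1,4] S\(N\S)  <  k=3
[0,4] S  <  k=1

[0,4] S   <
  [0,1] "this" : N\S
  [1,4] S\(N\S)   <
    [1,3] PP   <
      [1,2] "today" : PP\NP
      [2,3] "that" : PP\(PP\NP)
    [3,4] "slowly" : (S\(N\S))\PP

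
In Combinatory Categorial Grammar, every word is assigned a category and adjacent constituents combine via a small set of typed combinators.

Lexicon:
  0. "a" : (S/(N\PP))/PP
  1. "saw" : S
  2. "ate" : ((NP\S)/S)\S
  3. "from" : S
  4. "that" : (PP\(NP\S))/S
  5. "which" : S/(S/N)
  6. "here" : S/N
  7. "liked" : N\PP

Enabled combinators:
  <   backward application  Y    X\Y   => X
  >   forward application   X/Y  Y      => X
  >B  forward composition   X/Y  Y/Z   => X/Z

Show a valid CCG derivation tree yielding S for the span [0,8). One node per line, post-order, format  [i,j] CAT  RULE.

[0,8] S   >
  [0,7] S/(N\PP)   >
    [0,1] "a" : (S/(N\PP))/PP
    [1,7] PP   <
      [1,4] NP\S   >
        [1,3] (NP\S)/S   <
          [1,2] "saw" : S
          [2,3] "ate" : ((NP\S)/S)\S
        [3,4] "from" : S
      [4,7] PP\(NP\S)   >
        [4,5] "that" : (PP\(NP\S))/S
        [5,7] S   >
          [5,6] "which" : S/(S/N)
          [6,7] "here" : S/N
  [7,8] "liked" : N\PP

[0,1] (S/(N\PP))/PP  lex  "a"
[1,2] S  lex  "saw"
[2,3] ((NP\S)/S)\S  lex  "ate"
[1,3] (NP\S)/S  <  k=2
[3,4] S  lex  "from"
[1,4] NP\S  >  k=3
[4,5] (PP\(NP\S))/S  lex  "that"
[5,6] S/(S/N)  lex  "which"
[6,7] S/N  lex  "here"
[5,7] S  >  k=6
[4,7] PP\(NP\S)  >  k=5
[1,7] PP  <  k=4
[0,7] S/(N\PP)  >  k=1
[7,8] N\PP  lex  "liked"
[0,8] S  >  k=7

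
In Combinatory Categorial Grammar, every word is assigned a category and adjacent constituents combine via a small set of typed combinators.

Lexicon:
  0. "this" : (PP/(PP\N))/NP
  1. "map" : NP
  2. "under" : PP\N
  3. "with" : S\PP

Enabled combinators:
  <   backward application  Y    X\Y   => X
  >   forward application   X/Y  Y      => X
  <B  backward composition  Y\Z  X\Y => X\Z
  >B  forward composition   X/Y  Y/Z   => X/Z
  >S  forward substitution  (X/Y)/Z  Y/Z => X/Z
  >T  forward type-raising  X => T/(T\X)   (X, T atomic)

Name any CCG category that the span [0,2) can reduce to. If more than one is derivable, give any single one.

PP/(PP\N)

[0,4] S   <
  [0,3] PP   >
    [0,2] PP/(PP\N)   >
      [0,1] "this" : (PP/(PP\N))/NP
      [1,2] "map" : NP
    [2,3] "under" : PP\N
  [3,4] "with" : S\PP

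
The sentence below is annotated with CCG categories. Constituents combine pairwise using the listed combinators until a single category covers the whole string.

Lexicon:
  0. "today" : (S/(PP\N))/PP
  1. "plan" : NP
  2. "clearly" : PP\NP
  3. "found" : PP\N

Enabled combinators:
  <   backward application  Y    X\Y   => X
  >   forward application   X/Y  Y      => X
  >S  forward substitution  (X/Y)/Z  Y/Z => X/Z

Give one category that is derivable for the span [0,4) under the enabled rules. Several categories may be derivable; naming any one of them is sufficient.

[0,4] S   >
  [0,3] S/(PP\N)   >
    [0,1] "today" : (S/(PP\N))/PP
    [1,3] PP   <
      [1,2] "plan" : NP
      [2,3] "clearly" : PP\NP
  [3,4] "found" : PP\N

S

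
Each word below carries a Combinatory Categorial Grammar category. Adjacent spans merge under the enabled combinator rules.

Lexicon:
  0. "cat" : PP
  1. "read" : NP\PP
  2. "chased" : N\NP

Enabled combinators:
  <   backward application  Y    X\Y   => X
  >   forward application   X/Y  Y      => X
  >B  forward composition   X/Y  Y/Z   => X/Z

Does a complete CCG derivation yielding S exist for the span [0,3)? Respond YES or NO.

NO

PP NP\PP N\NP
CKY chart[0,3] = {N}; S ∉ chart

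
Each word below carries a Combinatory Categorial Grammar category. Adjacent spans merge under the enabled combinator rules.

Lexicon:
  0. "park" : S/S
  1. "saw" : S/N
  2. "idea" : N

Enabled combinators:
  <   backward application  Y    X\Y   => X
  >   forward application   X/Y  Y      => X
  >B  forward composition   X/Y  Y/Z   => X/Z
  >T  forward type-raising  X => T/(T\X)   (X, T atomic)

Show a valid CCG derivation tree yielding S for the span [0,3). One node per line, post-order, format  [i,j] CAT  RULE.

[0,1] S/S  lex  "park"
[1,2] S/N  lex  "saw"
[0,2] S/N  >B  k=1
[2,3] N  lex  "idea"
[0,3] S  >  k=2

[0,3] S   >
  [0,2] S/N   >B
    [0,1] "park" : S/S
    [1,2] "saw" : S/N
  [2,3] "idea" : N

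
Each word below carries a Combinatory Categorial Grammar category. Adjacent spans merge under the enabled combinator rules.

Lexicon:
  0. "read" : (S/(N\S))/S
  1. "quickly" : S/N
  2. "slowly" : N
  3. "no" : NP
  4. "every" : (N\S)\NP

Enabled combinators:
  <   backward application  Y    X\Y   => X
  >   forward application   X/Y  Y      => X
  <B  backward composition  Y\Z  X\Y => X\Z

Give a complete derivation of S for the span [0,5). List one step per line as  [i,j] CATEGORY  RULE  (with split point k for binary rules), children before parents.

[0,5] S   >
  [0,3] S/(N\S)   >
    [0,1] "read" : (S/(N\S))/S
    [1,3] S   >
      [1,2] "quickly" : S/N
      [2,3] "slowly" : N
  [3,5] N\S   <
    [3,4] "no" : NP
    [4,5] "every" : (N\S)\NP

[0,1] (S/(N\S))/S  lex  "read"
[1,2] S/N  lex  "quickly"
[2,3] N  lex  "slowly"
[1,3] S  >  k=2
[0,3] S/(N\S)  >  k=1
[3,4] NP  lex  "no"
[4,5] (N\S)\NP  lex  "every"
[3,5] N\S  <  k=4
[0,5] S  >  k=3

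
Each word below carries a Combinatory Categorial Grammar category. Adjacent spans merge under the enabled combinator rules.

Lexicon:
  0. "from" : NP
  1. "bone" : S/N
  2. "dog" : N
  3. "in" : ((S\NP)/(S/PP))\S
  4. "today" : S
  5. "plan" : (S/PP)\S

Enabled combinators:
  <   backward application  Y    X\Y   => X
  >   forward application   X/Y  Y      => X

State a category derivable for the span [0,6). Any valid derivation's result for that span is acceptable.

[0,6] S   <
  [0,1] "from" : NP
  [1,6] S\NP   >
    [1,4] (S\NP)/(S/PP)   <
      [1,3] S   >
        [1,2] "bone" : S/N
        [2,3] "dog" : N
      [3,4] "in" : ((S\NP)/(S/PP))\S
    [4,6] S/PP   <
      [4,5] "today" : S
      [5,6] "plan" : (S/PP)\S

S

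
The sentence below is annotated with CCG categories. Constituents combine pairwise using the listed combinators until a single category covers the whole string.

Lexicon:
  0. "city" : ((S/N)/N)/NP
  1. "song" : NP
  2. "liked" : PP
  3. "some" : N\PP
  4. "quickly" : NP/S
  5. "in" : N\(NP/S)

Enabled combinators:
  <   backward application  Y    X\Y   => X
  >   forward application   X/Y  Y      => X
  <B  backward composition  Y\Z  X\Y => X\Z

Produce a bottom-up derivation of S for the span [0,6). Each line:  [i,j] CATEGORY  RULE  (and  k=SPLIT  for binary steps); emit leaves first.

[0,6] S   >
  [0,4] S/N   >
    [0,2] (S/N)/N   >
      [0,1] "city" : ((S/N)/N)/NP
      [1,2] "song" : NP
    [2,4] N   <
      [2,3] "liked" : PP
      [3,4] "some" : N\PP
  [4,6] N   <
    [4,5] "quickly" : NP/S
    [5,6] "in" : N\(NP/S)

[0,1] ((S/N)/N)/NP  lex  "city"
[1,2] NP  lex  "song"
[0,2] (S/N)/N  >  k=1
[2,3] PP  lex  "liked"
[3,4] N\PP  lex  "some"
[2,4] N  <  k=3
[0,4] S/N  >  k=2
[4,5] NP/S  lex  "quickly"
[5,6] N\(NP/S)  lex  "in"
[4,6] N  <  k=5
[0,6] S  >  k=4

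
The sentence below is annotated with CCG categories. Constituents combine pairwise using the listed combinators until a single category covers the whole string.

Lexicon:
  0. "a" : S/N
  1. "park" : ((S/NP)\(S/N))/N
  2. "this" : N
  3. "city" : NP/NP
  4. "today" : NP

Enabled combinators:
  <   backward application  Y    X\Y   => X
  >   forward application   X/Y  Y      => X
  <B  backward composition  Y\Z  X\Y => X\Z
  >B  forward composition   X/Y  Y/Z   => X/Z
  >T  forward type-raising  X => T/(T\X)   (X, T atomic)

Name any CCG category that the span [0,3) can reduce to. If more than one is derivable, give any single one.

[0,5] S   >
  [0,4] S/NP   >B
    [0,3] S/NP   <
      [0,1] "a" : S/N
      [1,3] (S/NP)\(S/N)   >
        [1,2] "park" : ((S/NP)\(S/N))/N
        [2,3] "this" : N
    [3,4] "city" : NP/NP
  [4,5] "today" : NP

S/NP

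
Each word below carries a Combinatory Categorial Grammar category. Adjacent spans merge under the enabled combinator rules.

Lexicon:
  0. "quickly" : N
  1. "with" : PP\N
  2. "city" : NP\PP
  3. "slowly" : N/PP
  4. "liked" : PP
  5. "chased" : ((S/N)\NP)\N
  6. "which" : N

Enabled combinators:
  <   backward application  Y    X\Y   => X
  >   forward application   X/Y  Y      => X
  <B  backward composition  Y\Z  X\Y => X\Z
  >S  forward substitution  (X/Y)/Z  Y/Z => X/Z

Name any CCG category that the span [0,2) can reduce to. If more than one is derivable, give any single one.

[0,7] S   >
  [0,6] S/N   <
    [0,3] NP   <
      [0,2] PP   <
        [0,1] "quickly" : N
        [1,2] "with" : PP\N
      [2,3] "city" : NP\PP
    [3,6] (S/N)\NP   <
      [3,5] N   >
        [3,4] "slowly" : N/PP
        [4,5] "liked" : PP
      [5,6] "chased" : ((S/N)\NP)\N
  [6,7] "which" : N

PP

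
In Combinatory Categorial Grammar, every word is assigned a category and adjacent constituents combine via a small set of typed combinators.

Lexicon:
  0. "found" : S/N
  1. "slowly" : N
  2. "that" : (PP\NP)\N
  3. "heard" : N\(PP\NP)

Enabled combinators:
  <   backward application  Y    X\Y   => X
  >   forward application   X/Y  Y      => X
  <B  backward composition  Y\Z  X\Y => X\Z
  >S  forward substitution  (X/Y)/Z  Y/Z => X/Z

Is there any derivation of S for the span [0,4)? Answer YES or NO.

YES

[0,4] S   >
  [0,1] "found" : S/N
  [1,4] N   <
    [1,3] PP\NP   <
      [1,2] "slowly" : N
      [2,3] "that" : (PP\NP)\N
    [3,4] "heard" : N\(PP\NP)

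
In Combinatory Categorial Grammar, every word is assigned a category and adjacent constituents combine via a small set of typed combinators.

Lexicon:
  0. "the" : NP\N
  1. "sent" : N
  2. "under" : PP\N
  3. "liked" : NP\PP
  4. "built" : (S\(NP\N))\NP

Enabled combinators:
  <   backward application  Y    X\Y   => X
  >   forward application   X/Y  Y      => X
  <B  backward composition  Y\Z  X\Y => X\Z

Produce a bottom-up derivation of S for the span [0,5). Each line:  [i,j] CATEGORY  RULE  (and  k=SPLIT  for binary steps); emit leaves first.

[0,1] NP\N  lex  "the"
[1,2] N  lex  "sent"
[2,3] PP\N  lex  "under"
[3,4] NP\PP  lex  "liked"
[2,4] NP\N  <B  k=3
[1,4] NP  <  k=2
[4,5] (S\(NP\N))\NP  lex  "built"
[1,5] S\(NP\N)  <  k=4
[0,5] S  <  k=1

[0,5] S   <
  [0,1] "the" : NP\N
  [1,5] S\(NP\N)   <
    [1,4] NP   <
      [1,2] "sent" : N
      [2,4] NP\N   <B
        [2,3] "under" : PP\N
        [3,4] "liked" : NP\PP
    [4,5] "built" : (S\(NP\N))\NP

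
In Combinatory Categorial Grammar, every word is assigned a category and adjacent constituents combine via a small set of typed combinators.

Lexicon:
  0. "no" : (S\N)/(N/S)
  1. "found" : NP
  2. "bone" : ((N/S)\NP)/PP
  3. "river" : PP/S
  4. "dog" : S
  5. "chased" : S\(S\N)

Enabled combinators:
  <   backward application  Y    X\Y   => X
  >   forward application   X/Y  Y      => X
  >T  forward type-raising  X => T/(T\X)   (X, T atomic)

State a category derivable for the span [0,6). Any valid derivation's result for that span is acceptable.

[0,6] S   <
  [0,5] S\N   >
    [0,1] "no" : (S\N)/(N/S)
    [1,5] N/S   <
      [1,2] "found" : NP
      [2,5] (N/S)\NP   >
        [2,3] "bone" : ((N/S)\NP)/PP
        [3,5] PP   >
          [3,4] "river" : PP/S
          [4,5] "dog" : S
  [5,6] "chased" : S\(S\N)

S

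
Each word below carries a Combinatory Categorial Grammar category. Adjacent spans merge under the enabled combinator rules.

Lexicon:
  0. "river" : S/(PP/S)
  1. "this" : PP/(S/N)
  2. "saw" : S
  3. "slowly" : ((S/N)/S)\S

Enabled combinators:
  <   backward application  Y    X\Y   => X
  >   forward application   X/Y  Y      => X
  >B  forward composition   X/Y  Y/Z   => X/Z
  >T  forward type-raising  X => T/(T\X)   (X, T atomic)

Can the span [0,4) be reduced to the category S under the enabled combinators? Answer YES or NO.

[0,4] S   >
  [0,1] "river" : S/(PP/S)
  [1,4] PP/S   >B
    [1,2] "this" : PP/(S/N)
    [2,4] (S/N)/S   <
      [2,3] "saw" : S
      [3,4] "slowly" : ((S/N)/S)\S

YES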